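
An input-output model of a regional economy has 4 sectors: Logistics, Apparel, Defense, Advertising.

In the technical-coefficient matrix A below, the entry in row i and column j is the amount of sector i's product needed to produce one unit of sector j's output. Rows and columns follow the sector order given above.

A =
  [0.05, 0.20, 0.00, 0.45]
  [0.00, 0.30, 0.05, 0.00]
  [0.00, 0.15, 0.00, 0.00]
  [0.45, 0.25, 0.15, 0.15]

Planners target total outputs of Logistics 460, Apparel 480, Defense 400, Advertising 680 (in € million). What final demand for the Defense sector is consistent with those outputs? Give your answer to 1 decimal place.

d_3 = 328.0

I − A =
  [   0.95    -0.20     0.00    -0.45]
  [   0.00     0.70    -0.05     0.00]
  [   0.00    -0.15     1.00     0.00]
  [  -0.45    -0.25    -0.15     0.85]
d = (I − A) x:
  d_1 = (+0.95)·460 + (-0.20)·480 + (+0.00)·400 + (-0.45)·680 = 35.0
  d_2 = (+0.00)·460 + (+0.70)·480 + (-0.05)·400 + (+0.00)·680 = 316.0
  d_3 = (+0.00)·460 + (-0.15)·480 + (+1.00)·400 + (+0.00)·680 = 328.0
  d_4 = (-0.45)·460 + (-0.25)·480 + (-0.15)·400 + (+0.85)·680 = 191.0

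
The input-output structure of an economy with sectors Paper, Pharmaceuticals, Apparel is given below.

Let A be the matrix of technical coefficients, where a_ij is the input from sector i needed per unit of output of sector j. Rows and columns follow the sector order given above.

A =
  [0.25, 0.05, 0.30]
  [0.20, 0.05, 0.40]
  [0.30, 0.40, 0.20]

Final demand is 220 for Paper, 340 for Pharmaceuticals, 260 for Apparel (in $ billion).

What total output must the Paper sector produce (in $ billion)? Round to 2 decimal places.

x_1 = 813.78

I − A =
  [   0.75    -0.05    -0.30]
  [  -0.20     0.95    -0.40]
  [  -0.30    -0.40     0.80]
Cofactors of I−A, C_ij = (−1)^(i+j)·(minor ij) (rows/columns in the sector order above):
  C_11 = (0.95)(0.80) − (-0.40)(-0.40) = 0.6000
  C_12 = −[(-0.20)(0.80) − (-0.40)(-0.30)] = 0.2800
  C_13 = (-0.20)(-0.40) − (0.95)(-0.30) = 0.3650
  C_21 = −[(-0.05)(0.80) − (-0.30)(-0.40)] = 0.1600
  C_22 = (0.75)(0.80) − (-0.30)(-0.30) = 0.5100
  C_23 = −[(0.75)(-0.40) − (-0.05)(-0.30)] = 0.3150
  C_31 = (-0.05)(-0.40) − (-0.30)(0.95) = 0.3050
  C_32 = −[(0.75)(-0.40) − (-0.30)(-0.20)] = 0.3600
  C_33 = (0.75)(0.95) − (-0.05)(-0.20) = 0.7025
det(I−A) = Σ_j (I−A)_1j·C_1j = (0.75)(0.6000) + (-0.05)(0.2800) + (-0.30)(0.3650) = 0.3265
adj(I−A) = Cᵀ =
  [ 0.6000   0.1600   0.3050]
  [ 0.2800   0.5100   0.3600]
  [ 0.3650   0.3150   0.7025]
(I − A)⁻¹ = adj(I−A) / det(I−A) ≈
  [   1.8377     0.4900     0.9342]
  [   0.8576     1.5620     1.1026]
  [   1.1179     0.9648     2.1516]
x = (I − A)⁻¹ d = adj(I−A)·d / det(I−A), with det(I−A) = 0.3265:
  x_1 = (0.6000·220 + 0.1600·340 + 0.3050·260) / 0.3265 = 265.70 / 0.3265 ≈ 813.78
  x_2 = (0.2800·220 + 0.5100·340 + 0.3600·260) / 0.3265 = 328.60 / 0.3265 ≈ 1006.43
  x_3 = (0.3650·220 + 0.3150·340 + 0.7025·260) / 0.3265 = 370.05 / 0.3265 ≈ 1133.38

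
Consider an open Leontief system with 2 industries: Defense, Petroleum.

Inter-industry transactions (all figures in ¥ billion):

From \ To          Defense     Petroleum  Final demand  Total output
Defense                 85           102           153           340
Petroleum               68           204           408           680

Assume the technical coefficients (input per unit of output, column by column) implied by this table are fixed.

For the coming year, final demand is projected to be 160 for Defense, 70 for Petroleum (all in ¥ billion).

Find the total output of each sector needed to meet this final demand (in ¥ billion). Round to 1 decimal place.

Technical coefficients a_ij = z_ij / X_j:
  a_11 = 85/340 = 0.25, a_21 = 68/340 = 0.20
  a_12 = 102/680 = 0.15, a_22 = 204/680 = 0.30
I − A =
  [   0.75    -0.15]
  [  -0.20     0.70]
det(I−A) = (0.75)(0.70) − (-0.15)(-0.20) = 0.4950
adj(I−A) = [[0.70, 0.15], [0.20, 0.75]]
(I − A)⁻¹ = adj(I−A) / det(I−A) ≈
  [   1.4141     0.3030]
  [   0.4040     1.5152]
x = (I − A)⁻¹ d = adj(I−A)·d / det(I−A), with det(I−A) = 0.4950:
  x_1 = (0.70·160 + 0.15·70) / 0.4950 = 122.50 / 0.4950 ≈ 247.5
  x_2 = (0.20·160 + 0.75·70) / 0.4950 = 84.50 / 0.4950 ≈ 170.7

x_1 = 247.5, x_2 = 170.7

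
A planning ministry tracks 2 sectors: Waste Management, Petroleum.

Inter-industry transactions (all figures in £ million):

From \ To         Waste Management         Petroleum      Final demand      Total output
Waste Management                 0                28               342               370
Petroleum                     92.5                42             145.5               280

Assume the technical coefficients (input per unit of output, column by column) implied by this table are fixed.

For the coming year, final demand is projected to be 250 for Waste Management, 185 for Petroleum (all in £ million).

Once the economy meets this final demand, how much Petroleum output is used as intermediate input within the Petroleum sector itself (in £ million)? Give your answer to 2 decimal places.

Technical coefficients a_ij = z_ij / X_j:
  a_11 = 0/370 = 0.00, a_21 = 92.5/370 = 0.25
  a_12 = 28/280 = 0.10, a_22 = 42/280 = 0.15
I − A =
  [   1.00    -0.10]
  [  -0.25     0.85]
det(I−A) = (1.00)(0.85) − (-0.10)(-0.25) = 0.8250
adj(I−A) = [[0.85, 0.10], [0.25, 1.00]]
(I − A)⁻¹ = adj(I−A) / det(I−A) ≈
  [   1.0303     0.1212]
  [   0.3030     1.2121]
First solve x = (I − A)⁻¹ d = adj(I−A)·d / det(I−A); in particular x_2 = (0.25·250 + 1.00·185) / 0.8250 = 247.50 / 0.8250 = 300.0000.
Intermediate flow from 2 to 2: z_22 = a_22 · x_2 = 0.15 × 247.50 / 0.8250 = 37.125 / 0.8250 = 45.00.

z_22 = 45.00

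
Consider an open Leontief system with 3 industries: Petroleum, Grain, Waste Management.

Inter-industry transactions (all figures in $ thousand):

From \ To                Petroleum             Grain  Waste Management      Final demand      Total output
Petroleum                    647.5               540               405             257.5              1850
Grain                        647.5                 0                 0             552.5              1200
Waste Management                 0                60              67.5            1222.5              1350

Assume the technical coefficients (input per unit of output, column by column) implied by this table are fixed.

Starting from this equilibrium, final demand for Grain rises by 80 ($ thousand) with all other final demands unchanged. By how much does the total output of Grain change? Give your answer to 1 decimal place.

Δx_2 = 106.8

Technical coefficients a_ij = z_ij / X_j:
  a_11 = 647.5/1850 = 0.35, a_21 = 647.5/1850 = 0.35, a_31 = 0/1850 = 0.00
  a_12 = 540/1200 = 0.45, a_22 = 0/1200 = 0.00, a_32 = 60/1200 = 0.05
  a_13 = 405/1350 = 0.30, a_23 = 0/1350 = 0.00, a_33 = 67.5/1350 = 0.05
I − A =
  [   0.65    -0.45    -0.30]
  [  -0.35     1.00     0.00]
  [   0.00    -0.05     0.95]
Cofactors of I−A, C_ij = (−1)^(i+j)·(minor ij) (rows/columns in the sector order above):
  C_11 = (1.00)(0.95) − (0.00)(-0.05) = 0.9500
  C_12 = −[(-0.35)(0.95) − (0.00)(0.00)] = 0.3325
  C_13 = (-0.35)(-0.05) − (1.00)(0.00) = 0.0175
  C_21 = −[(-0.45)(0.95) − (-0.30)(-0.05)] = 0.4425
  C_22 = (0.65)(0.95) − (-0.30)(0.00) = 0.6175
  C_23 = −[(0.65)(-0.05) − (-0.45)(0.00)] = 0.0325
  C_31 = (-0.45)(0.00) − (-0.30)(1.00) = 0.3000
  C_32 = −[(0.65)(0.00) − (-0.30)(-0.35)] = 0.1050
  C_33 = (0.65)(1.00) − (-0.45)(-0.35) = 0.4925
det(I−A) = Σ_j (I−A)_1j·C_1j = (0.65)(0.9500) + (-0.45)(0.3325) + (-0.30)(0.0175) = 0.462625
adj(I−A) = Cᵀ =
  [ 0.9500   0.4425   0.3000]
  [ 0.3325   0.6175   0.1050]
  [ 0.0175   0.0325   0.4925]
(I − A)⁻¹ = adj(I−A) / det(I−A) ≈
  [   2.0535     0.9565     0.6485]
  [   0.7187     1.3348     0.2270]
  [   0.0378     0.0703     1.0646]
Δx = (I − A)⁻¹ Δd with Δd having +80 in the Grain component and 0 elsewhere.
So Δx_2 = L_22 · (+80), where L_22 = adj(I−A)_22 / det(I−A) = 0.6175 / 0.462625.
Δx_2 = 0.6175 × (+80) / 0.462625 = 49.40 / 0.462625 ≈ 106.8.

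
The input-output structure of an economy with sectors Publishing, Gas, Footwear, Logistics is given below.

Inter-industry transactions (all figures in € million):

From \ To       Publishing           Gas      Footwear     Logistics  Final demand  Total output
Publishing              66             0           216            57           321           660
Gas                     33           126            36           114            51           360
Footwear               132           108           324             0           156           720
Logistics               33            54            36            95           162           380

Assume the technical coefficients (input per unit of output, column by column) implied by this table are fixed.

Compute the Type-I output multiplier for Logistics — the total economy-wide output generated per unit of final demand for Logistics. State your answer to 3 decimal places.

Technical coefficients a_ij = z_ij / X_j:
  a_11 = 66/660 = 0.10, a_21 = 33/660 = 0.05, a_31 = 132/660 = 0.20, a_41 = 33/660 = 0.05
  a_12 = 0/360 = 0.00, a_22 = 126/360 = 0.35, a_32 = 108/360 = 0.30, a_42 = 54/360 = 0.15
  a_13 = 216/720 = 0.30, a_23 = 36/720 = 0.05, a_33 = 324/720 = 0.45, a_43 = 36/720 = 0.05
  a_14 = 57/380 = 0.15, a_24 = 114/380 = 0.30, a_34 = 0/380 = 0.00, a_44 = 95/380 = 0.25
I − A =
  [   0.90     0.00    -0.30    -0.15]
  [  -0.05     0.65    -0.05    -0.30]
  [  -0.20    -0.30     0.55     0.00]
  [  -0.05    -0.15    -0.05     0.75]
Compute the cofactors C_ij = (−1)^(i+j)·(3×3 minor ij) of I−A; the adjugate is their transpose:
adj(I−A) = Cᵀ =
  [ 0.227625   0.082125   0.138750   0.078375]
  [ 0.039375   0.320625   0.063000   0.136125]
  [ 0.104250   0.204750   0.392250   0.102750]
  [ 0.030000   0.083250   0.048000   0.264750]
det(I−A) = Σ_j (I−A)_1j·C_1j = (0.90)(0.227625) + (0.00)(0.039375) + (-0.30)(0.104250) + (-0.15)(0.030000) = 0.1690875
(I − A)⁻¹ = adj(I−A) / det(I−A) ≈
  [   1.3462     0.4857     0.8206     0.4635]
  [   0.2329     1.8962     0.3726     0.8051]
  [   0.6165     1.2109     2.3198     0.6077]
  [   0.1774     0.4923     0.2839     1.5658]
The output multiplier for sector j is the column-j sum of the Leontief inverse (I − A)⁻¹ = adj(I−A) / det(I−A).
Column 4 of adj(I−A): (0.078375, 0.136125, 0.102750, 0.264750); det(I−A) = 0.1690875.
m_4 = (0.078375 + 0.136125 + 0.102750 + 0.264750) / 0.1690875 = 0.582 / 0.1690875 ≈ 3.442.

m_4 = 3.442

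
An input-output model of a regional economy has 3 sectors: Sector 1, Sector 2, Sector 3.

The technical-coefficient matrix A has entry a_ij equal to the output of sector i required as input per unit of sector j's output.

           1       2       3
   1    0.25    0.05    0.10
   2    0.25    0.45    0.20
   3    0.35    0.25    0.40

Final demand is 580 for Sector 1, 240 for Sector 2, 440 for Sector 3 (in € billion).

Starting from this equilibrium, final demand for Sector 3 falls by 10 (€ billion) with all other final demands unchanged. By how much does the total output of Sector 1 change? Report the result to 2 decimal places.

Δx_1 = -3.75

I − A =
  [   0.75    -0.05    -0.10]
  [  -0.25     0.55    -0.20]
  [  -0.35    -0.25     0.60]
Cofactors of I−A, C_ij = (−1)^(i+j)·(minor ij) (rows/columns in the sector order above):
  C_11 = (0.55)(0.60) − (-0.20)(-0.25) = 0.2800
  C_12 = −[(-0.25)(0.60) − (-0.20)(-0.35)] = 0.2200
  C_13 = (-0.25)(-0.25) − (0.55)(-0.35) = 0.2550
  C_21 = −[(-0.05)(0.60) − (-0.10)(-0.25)] = 0.0550
  C_22 = (0.75)(0.60) − (-0.10)(-0.35) = 0.4150
  C_23 = −[(0.75)(-0.25) − (-0.05)(-0.35)] = 0.2050
  C_31 = (-0.05)(-0.20) − (-0.10)(0.55) = 0.0650
  C_32 = −[(0.75)(-0.20) − (-0.10)(-0.25)] = 0.1750
  C_33 = (0.75)(0.55) − (-0.05)(-0.25) = 0.4000
det(I−A) = Σ_j (I−A)_1j·C_1j = (0.75)(0.2800) + (-0.05)(0.2200) + (-0.10)(0.2550) = 0.1735
adj(I−A) = Cᵀ =
  [ 0.2800   0.0550   0.0650]
  [ 0.2200   0.4150   0.1750]
  [ 0.2550   0.2050   0.4000]
(I − A)⁻¹ = adj(I−A) / det(I−A) ≈
  [   1.6138     0.3170     0.3746]
  [   1.2680     2.3919     1.0086]
  [   1.4697     1.1816     2.3055]
Δx = (I − A)⁻¹ Δd with Δd having -10 in the Sector 3 component and 0 elsewhere.
So Δx_1 = L_13 · (-10), where L_13 = adj(I−A)_13 / det(I−A) = 0.0650 / 0.1735.
Δx_1 = 0.0650 × (-10) / 0.1735 = -0.65 / 0.1735 ≈ -3.75.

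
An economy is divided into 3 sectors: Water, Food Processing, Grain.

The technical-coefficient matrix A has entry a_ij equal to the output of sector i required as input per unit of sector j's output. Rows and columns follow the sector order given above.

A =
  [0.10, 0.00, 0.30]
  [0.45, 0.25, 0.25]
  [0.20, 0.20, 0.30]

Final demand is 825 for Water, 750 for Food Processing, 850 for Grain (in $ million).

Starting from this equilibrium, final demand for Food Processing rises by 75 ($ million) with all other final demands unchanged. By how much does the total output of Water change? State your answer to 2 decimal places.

I − A =
  [   0.90     0.00    -0.30]
  [  -0.45     0.75    -0.25]
  [  -0.20    -0.20     0.70]
Cofactors of I−A, C_ij = (−1)^(i+j)·(minor ij) (rows/columns in the sector order above):
  C_11 = (0.75)(0.70) − (-0.25)(-0.20) = 0.4750
  C_12 = −[(-0.45)(0.70) − (-0.25)(-0.20)] = 0.3650
  C_13 = (-0.45)(-0.20) − (0.75)(-0.20) = 0.2400
  C_21 = −[(0.00)(0.70) − (-0.30)(-0.20)] = 0.0600
  C_22 = (0.90)(0.70) − (-0.30)(-0.20) = 0.5700
  C_23 = −[(0.90)(-0.20) − (0.00)(-0.20)] = 0.1800
  C_31 = (0.00)(-0.25) − (-0.30)(0.75) = 0.2250
  C_32 = −[(0.90)(-0.25) − (-0.30)(-0.45)] = 0.3600
  C_33 = (0.90)(0.75) − (0.00)(-0.45) = 0.6750
det(I−A) = Σ_j (I−A)_1j·C_1j = (0.90)(0.4750) + (0.00)(0.3650) + (-0.30)(0.2400) = 0.3555
adj(I−A) = Cᵀ =
  [ 0.4750   0.0600   0.2250]
  [ 0.3650   0.5700   0.3600]
  [ 0.2400   0.1800   0.6750]
(I − A)⁻¹ = adj(I−A) / det(I−A) ≈
  [   1.3361     0.1688     0.6329]
  [   1.0267     1.6034     1.0127]
  [   0.6751     0.5063     1.8987]
Δx = (I − A)⁻¹ Δd with Δd having +75 in the Food Processing component and 0 elsewhere.
So Δx_W = L_WF · (+75), where L_WF = adj(I−A)_WF / det(I−A) = 0.0600 / 0.3555.
Δx_W = 0.0600 × (+75) / 0.3555 = 4.50 / 0.3555 ≈ 12.66.

Δx_W = 12.66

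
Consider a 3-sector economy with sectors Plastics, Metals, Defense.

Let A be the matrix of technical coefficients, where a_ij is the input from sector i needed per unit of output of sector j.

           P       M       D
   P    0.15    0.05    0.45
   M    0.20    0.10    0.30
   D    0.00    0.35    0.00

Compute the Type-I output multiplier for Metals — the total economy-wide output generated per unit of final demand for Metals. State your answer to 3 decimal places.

I − A =
  [   0.85    -0.05    -0.45]
  [  -0.20     0.90    -0.30]
  [   0.00    -0.35     1.00]
Cofactors of I−A, C_ij = (−1)^(i+j)·(minor ij) (rows/columns in the sector order above):
  C_11 = (0.90)(1.00) − (-0.30)(-0.35) = 0.7950
  C_12 = −[(-0.20)(1.00) − (-0.30)(0.00)] = 0.2000
  C_13 = (-0.20)(-0.35) − (0.90)(0.00) = 0.0700
  C_21 = −[(-0.05)(1.00) − (-0.45)(-0.35)] = 0.2075
  C_22 = (0.85)(1.00) − (-0.45)(0.00) = 0.8500
  C_23 = −[(0.85)(-0.35) − (-0.05)(0.00)] = 0.2975
  C_31 = (-0.05)(-0.30) − (-0.45)(0.90) = 0.4200
  C_32 = −[(0.85)(-0.30) − (-0.45)(-0.20)] = 0.3450
  C_33 = (0.85)(0.90) − (-0.05)(-0.20) = 0.7550
det(I−A) = Σ_j (I−A)_1j·C_1j = (0.85)(0.7950) + (-0.05)(0.2000) + (-0.45)(0.0700) = 0.63425
adj(I−A) = Cᵀ =
  [ 0.7950   0.2075   0.4200]
  [ 0.2000   0.8500   0.3450]
  [ 0.0700   0.2975   0.7550]
(I − A)⁻¹ = adj(I−A) / det(I−A) ≈
  [   1.2534     0.3272     0.6622]
  [   0.3153     1.3402     0.5439]
  [   0.1104     0.4691     1.1904]
The output multiplier for sector j is the column-j sum of the Leontief inverse (I − A)⁻¹ = adj(I−A) / det(I−A).
Column M of adj(I−A): (0.2075, 0.8500, 0.2975); det(I−A) = 0.63425.
m_M = (0.2075 + 0.8500 + 0.2975) / 0.63425 = 1.355 / 0.63425 ≈ 2.136.

m_M = 2.136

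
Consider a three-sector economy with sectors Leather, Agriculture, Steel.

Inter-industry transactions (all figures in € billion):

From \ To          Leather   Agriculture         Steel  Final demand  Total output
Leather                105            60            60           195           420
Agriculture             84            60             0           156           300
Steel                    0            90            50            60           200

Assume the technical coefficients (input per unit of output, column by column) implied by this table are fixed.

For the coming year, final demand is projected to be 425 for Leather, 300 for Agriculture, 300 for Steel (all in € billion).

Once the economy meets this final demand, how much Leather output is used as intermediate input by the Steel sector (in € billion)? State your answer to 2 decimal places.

z_13 = 194.78

Technical coefficients a_ij = z_ij / X_j:
  a_11 = 105/420 = 0.25, a_21 = 84/420 = 0.20, a_31 = 0/420 = 0.00
  a_12 = 60/300 = 0.20, a_22 = 60/300 = 0.20, a_32 = 90/300 = 0.30
  a_13 = 60/200 = 0.30, a_23 = 0/200 = 0.00, a_33 = 50/200 = 0.25
I − A =
  [   0.75    -0.20    -0.30]
  [  -0.20     0.80     0.00]
  [   0.00    -0.30     0.75]
Cofactors of I−A, C_ij = (−1)^(i+j)·(minor ij) (rows/columns in the sector order above):
  C_11 = (0.80)(0.75) − (0.00)(-0.30) = 0.6000
  C_12 = −[(-0.20)(0.75) − (0.00)(0.00)] = 0.1500
  C_13 = (-0.20)(-0.30) − (0.80)(0.00) = 0.0600
  C_21 = −[(-0.20)(0.75) − (-0.30)(-0.30)] = 0.2400
  C_22 = (0.75)(0.75) − (-0.30)(0.00) = 0.5625
  C_23 = −[(0.75)(-0.30) − (-0.20)(0.00)] = 0.2250
  C_31 = (-0.20)(0.00) − (-0.30)(0.80) = 0.2400
  C_32 = −[(0.75)(0.00) − (-0.30)(-0.20)] = 0.0600
  C_33 = (0.75)(0.80) − (-0.20)(-0.20) = 0.5600
det(I−A) = Σ_j (I−A)_1j·C_1j = (0.75)(0.6000) + (-0.20)(0.1500) + (-0.30)(0.0600) = 0.4020
adj(I−A) = Cᵀ =
  [ 0.6000   0.2400   0.2400]
  [ 0.1500   0.5625   0.0600]
  [ 0.0600   0.2250   0.5600]
(I − A)⁻¹ = adj(I−A) / det(I−A) ≈
  [   1.4925     0.5970     0.5970]
  [   0.3731     1.3993     0.1493]
  [   0.1493     0.5597     1.3930]
First solve x = (I − A)⁻¹ d = adj(I−A)·d / det(I−A); in particular x_3 = (0.0600·425 + 0.2250·300 + 0.5600·300) / 0.4020 = 261.00 / 0.4020 ≈ 649.2537.
Intermediate flow from 1 to 3: z_13 = a_13 · x_3 = 0.30 × 261.00 / 0.4020 = 78.30 / 0.4020 ≈ 194.78.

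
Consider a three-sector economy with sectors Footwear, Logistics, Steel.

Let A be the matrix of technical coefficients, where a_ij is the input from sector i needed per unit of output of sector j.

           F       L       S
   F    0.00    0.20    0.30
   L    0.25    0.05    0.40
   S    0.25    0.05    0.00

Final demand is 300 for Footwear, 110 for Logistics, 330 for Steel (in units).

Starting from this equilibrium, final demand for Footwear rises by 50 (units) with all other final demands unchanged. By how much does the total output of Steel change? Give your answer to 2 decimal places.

Δx_S = 15.92

I − A =
  [   1.00    -0.20    -0.30]
  [  -0.25     0.95    -0.40]
  [  -0.25    -0.05     1.00]
Cofactors of I−A, C_ij = (−1)^(i+j)·(minor ij) (rows/columns in the sector order above):
  C_11 = (0.95)(1.00) − (-0.40)(-0.05) = 0.9300
  C_12 = −[(-0.25)(1.00) − (-0.40)(-0.25)] = 0.3500
  C_13 = (-0.25)(-0.05) − (0.95)(-0.25) = 0.2500
  C_21 = −[(-0.20)(1.00) − (-0.30)(-0.05)] = 0.2150
  C_22 = (1.00)(1.00) − (-0.30)(-0.25) = 0.9250
  C_23 = −[(1.00)(-0.05) − (-0.20)(-0.25)] = 0.1000
  C_31 = (-0.20)(-0.40) − (-0.30)(0.95) = 0.3650
  C_32 = −[(1.00)(-0.40) − (-0.30)(-0.25)] = 0.4750
  C_33 = (1.00)(0.95) − (-0.20)(-0.25) = 0.9000
det(I−A) = Σ_j (I−A)_1j·C_1j = (1.00)(0.9300) + (-0.20)(0.3500) + (-0.30)(0.2500) = 0.7850
adj(I−A) = Cᵀ =
  [ 0.9300   0.2150   0.3650]
  [ 0.3500   0.9250   0.4750]
  [ 0.2500   0.1000   0.9000]
(I − A)⁻¹ = adj(I−A) / det(I−A) ≈
  [   1.1847     0.2739     0.4650]
  [   0.4459     1.1783     0.6051]
  [   0.3185     0.1274     1.1465]
Δx = (I − A)⁻¹ Δd with Δd having +50 in the Footwear component and 0 elsewhere.
So Δx_S = L_SF · (+50), where L_SF = adj(I−A)_SF / det(I−A) = 0.2500 / 0.7850.
Δx_S = 0.2500 × (+50) / 0.7850 = 12.50 / 0.7850 ≈ 15.92.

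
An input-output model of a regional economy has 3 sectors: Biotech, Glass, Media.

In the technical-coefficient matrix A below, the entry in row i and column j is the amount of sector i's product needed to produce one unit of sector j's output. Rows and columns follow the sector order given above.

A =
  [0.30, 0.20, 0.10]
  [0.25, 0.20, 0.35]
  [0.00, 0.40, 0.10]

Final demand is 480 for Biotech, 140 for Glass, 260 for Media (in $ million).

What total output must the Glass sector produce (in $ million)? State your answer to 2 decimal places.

x_2 = 758.97

I − A =
  [   0.70    -0.20    -0.10]
  [  -0.25     0.80    -0.35]
  [   0.00    -0.40     0.90]
Cofactors of I−A, C_ij = (−1)^(i+j)·(minor ij) (rows/columns in the sector order above):
  C_11 = (0.80)(0.90) − (-0.35)(-0.40) = 0.5800
  C_12 = −[(-0.25)(0.90) − (-0.35)(0.00)] = 0.2250
  C_13 = (-0.25)(-0.40) − (0.80)(0.00) = 0.1000
  C_21 = −[(-0.20)(0.90) − (-0.10)(-0.40)] = 0.2200
  C_22 = (0.70)(0.90) − (-0.10)(0.00) = 0.6300
  C_23 = −[(0.70)(-0.40) − (-0.20)(0.00)] = 0.2800
  C_31 = (-0.20)(-0.35) − (-0.10)(0.80) = 0.1500
  C_32 = −[(0.70)(-0.35) − (-0.10)(-0.25)] = 0.2700
  C_33 = (0.70)(0.80) − (-0.20)(-0.25) = 0.5100
det(I−A) = Σ_j (I−A)_1j·C_1j = (0.70)(0.5800) + (-0.20)(0.2250) + (-0.10)(0.1000) = 0.3510
adj(I−A) = Cᵀ =
  [ 0.5800   0.2200   0.1500]
  [ 0.2250   0.6300   0.2700]
  [ 0.1000   0.2800   0.5100]
(I − A)⁻¹ = adj(I−A) / det(I−A) ≈
  [   1.6524     0.6268     0.4274]
  [   0.6410     1.7949     0.7692]
  [   0.2849     0.7977     1.4530]
x = (I − A)⁻¹ d = adj(I−A)·d / det(I−A), with det(I−A) = 0.3510:
  x_1 = (0.5800·480 + 0.2200·140 + 0.1500·260) / 0.3510 = 348.20 / 0.3510 ≈ 992.02
  x_2 = (0.2250·480 + 0.6300·140 + 0.2700·260) / 0.3510 = 266.40 / 0.3510 ≈ 758.97
  x_3 = (0.1000·480 + 0.2800·140 + 0.5100·260) / 0.3510 = 219.80 / 0.3510 ≈ 626.21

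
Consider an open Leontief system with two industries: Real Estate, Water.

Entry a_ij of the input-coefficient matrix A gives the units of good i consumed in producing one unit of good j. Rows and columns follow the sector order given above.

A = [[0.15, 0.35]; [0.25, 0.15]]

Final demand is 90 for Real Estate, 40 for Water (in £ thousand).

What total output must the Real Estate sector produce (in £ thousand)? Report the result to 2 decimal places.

I − A =
  [   0.85    -0.35]
  [  -0.25     0.85]
det(I−A) = (0.85)(0.85) − (-0.35)(-0.25) = 0.6350
adj(I−A) = [[0.85, 0.35], [0.25, 0.85]]
(I − A)⁻¹ = adj(I−A) / det(I−A) ≈
  [   1.3386     0.5512]
  [   0.3937     1.3386]
x = (I − A)⁻¹ d = adj(I−A)·d / det(I−A), with det(I−A) = 0.6350:
  x_1 = (0.85·90 + 0.35·40) / 0.6350 = 90.50 / 0.6350 ≈ 142.52
  x_2 = (0.25·90 + 0.85·40) / 0.6350 = 56.50 / 0.6350 ≈ 88.98

x_1 = 142.52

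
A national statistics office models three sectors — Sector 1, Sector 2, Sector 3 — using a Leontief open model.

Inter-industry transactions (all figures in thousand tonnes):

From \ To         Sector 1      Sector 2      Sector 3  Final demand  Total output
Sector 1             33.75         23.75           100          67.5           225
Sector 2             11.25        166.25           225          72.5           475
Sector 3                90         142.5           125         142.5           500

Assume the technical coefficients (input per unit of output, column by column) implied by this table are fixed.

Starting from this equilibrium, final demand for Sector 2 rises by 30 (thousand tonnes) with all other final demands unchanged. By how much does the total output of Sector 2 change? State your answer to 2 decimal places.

Technical coefficients a_ij = z_ij / X_j:
  a_11 = 33.75/225 = 0.15, a_21 = 11.25/225 = 0.05, a_31 = 90/225 = 0.40
  a_12 = 23.75/475 = 0.05, a_22 = 166.25/475 = 0.35, a_32 = 142.5/475 = 0.30
  a_13 = 100/500 = 0.20, a_23 = 225/500 = 0.45, a_33 = 125/500 = 0.25
I − A =
  [   0.85    -0.05    -0.20]
  [  -0.05     0.65    -0.45]
  [  -0.40    -0.30     0.75]
Cofactors of I−A, C_ij = (−1)^(i+j)·(minor ij) (rows/columns in the sector order above):
  C_11 = (0.65)(0.75) − (-0.45)(-0.30) = 0.3525
  C_12 = −[(-0.05)(0.75) − (-0.45)(-0.40)] = 0.2175
  C_13 = (-0.05)(-0.30) − (0.65)(-0.40) = 0.2750
  C_21 = −[(-0.05)(0.75) − (-0.20)(-0.30)] = 0.0975
  C_22 = (0.85)(0.75) − (-0.20)(-0.40) = 0.5575
  C_23 = −[(0.85)(-0.30) − (-0.05)(-0.40)] = 0.2750
  C_31 = (-0.05)(-0.45) − (-0.20)(0.65) = 0.1525
  C_32 = −[(0.85)(-0.45) − (-0.20)(-0.05)] = 0.3925
  C_33 = (0.85)(0.65) − (-0.05)(-0.05) = 0.5500
det(I−A) = Σ_j (I−A)_1j·C_1j = (0.85)(0.3525) + (-0.05)(0.2175) + (-0.20)(0.2750) = 0.23375
adj(I−A) = Cᵀ =
  [ 0.3525   0.0975   0.1525]
  [ 0.2175   0.5575   0.3925]
  [ 0.2750   0.2750   0.5500]
(I − A)⁻¹ = adj(I−A) / det(I−A) ≈
  [   1.5080     0.4171     0.6524]
  [   0.9305     2.3850     1.6791]
  [   1.1765     1.1765     2.3529]
Δx = (I − A)⁻¹ Δd with Δd having +30 in the Sector 2 component and 0 elsewhere.
So Δx_2 = L_22 · (+30), where L_22 = adj(I−A)_22 / det(I−A) = 0.5575 / 0.23375.
Δx_2 = 0.5575 × (+30) / 0.23375 = 16.725 / 0.23375 ≈ 71.55.

Δx_2 = 71.55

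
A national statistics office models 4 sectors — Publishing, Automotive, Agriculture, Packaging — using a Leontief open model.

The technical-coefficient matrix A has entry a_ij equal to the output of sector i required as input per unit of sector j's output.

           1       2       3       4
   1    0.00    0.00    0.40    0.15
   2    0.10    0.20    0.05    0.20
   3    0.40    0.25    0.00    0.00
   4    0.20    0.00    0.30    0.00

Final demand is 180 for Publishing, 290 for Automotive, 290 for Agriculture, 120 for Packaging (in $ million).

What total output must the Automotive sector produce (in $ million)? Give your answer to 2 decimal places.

x_2 = 565.03

I − A =
  [   1.00     0.00    -0.40    -0.15]
  [  -0.10     0.80    -0.05    -0.20]
  [  -0.40    -0.25     1.00     0.00]
  [  -0.20     0.00    -0.30     1.00]
Compute the cofactors C_ij = (−1)^(i+j)·(3×3 minor ij) of I−A; the adjugate is their transpose:
adj(I−A) = Cᵀ =
  [ 0.772500   0.111250   0.356000   0.138125]
  [ 0.184000   0.792000   0.169000   0.186000]
  [ 0.355000   0.242500   0.776000   0.101750]
  [ 0.261000   0.095000   0.304000   0.649500]
det(I−A) = Σ_j (I−A)_1j·C_1j = (1.00)(0.772500) + (0.00)(0.184000) + (-0.40)(0.355000) + (-0.15)(0.261000) = 0.59135
(I − A)⁻¹ = adj(I−A) / det(I−A) ≈
  [   1.3063     0.1881     0.6020     0.2336]
  [   0.3112     1.3393     0.2858     0.3145]
  [   0.6003     0.4101     1.3123     0.1721]
  [   0.4414     0.1606     0.5141     1.0983]
x = (I − A)⁻¹ d = adj(I−A)·d / det(I−A), with det(I−A) = 0.59135:
  x_1 = (0.772500·180 + 0.111250·290 + 0.356000·290 + 0.138125·120) / 0.59135 = 291.1275 / 0.59135 ≈ 492.31
  x_2 = (0.184000·180 + 0.792000·290 + 0.169000·290 + 0.186000·120) / 0.59135 = 334.13 / 0.59135 ≈ 565.03
  x_3 = (0.355000·180 + 0.242500·290 + 0.776000·290 + 0.101750·120) / 0.59135 = 371.475 / 0.59135 ≈ 628.18
  x_4 = (0.261000·180 + 0.095000·290 + 0.304000·290 + 0.649500·120) / 0.59135 = 240.63 / 0.59135 ≈ 406.92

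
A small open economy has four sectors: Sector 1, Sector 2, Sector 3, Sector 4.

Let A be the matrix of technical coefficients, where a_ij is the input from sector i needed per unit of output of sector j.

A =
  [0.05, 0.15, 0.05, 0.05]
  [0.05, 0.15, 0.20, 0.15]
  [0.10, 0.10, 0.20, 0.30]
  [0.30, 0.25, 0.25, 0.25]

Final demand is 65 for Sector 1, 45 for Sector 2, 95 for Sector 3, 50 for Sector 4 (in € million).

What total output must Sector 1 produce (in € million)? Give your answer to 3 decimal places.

x_1 = 120.531

I − A =
  [   0.95    -0.15    -0.05    -0.05]
  [  -0.05     0.85    -0.20    -0.15]
  [  -0.10    -0.10     0.80    -0.30]
  [  -0.30    -0.25    -0.25     0.75]
Compute the cofactors C_ij = (−1)^(i+j)·(3×3 minor ij) of I−A; the adjugate is their transpose:
adj(I−A) = Cᵀ =
  [ 0.382500   0.097500   0.071250   0.073500]
  [ 0.099000   0.477250   0.179875   0.174000]
  [ 0.148500   0.167000   0.544250   0.261000]
  [ 0.235500   0.253750   0.269875   0.613500]
det(I−A) = Σ_j (I−A)_1j·C_1j = (0.95)(0.382500) + (-0.15)(0.099000) + (-0.05)(0.148500) + (-0.05)(0.235500) = 0.329325
(I − A)⁻¹ = adj(I−A) / det(I−A) ≈
  [   1.1615     0.2961     0.2164     0.2232]
  [   0.3006     1.4492     0.5462     0.5284]
  [   0.4509     0.5071     1.6526     0.7925]
  [   0.7151     0.7705     0.8195     1.8629]
x = (I − A)⁻¹ d = adj(I−A)·d / det(I−A), with det(I−A) = 0.329325:
  x_1 = (0.382500·65 + 0.097500·45 + 0.071250·95 + 0.073500·50) / 0.329325 = 39.69375 / 0.329325 ≈ 120.531
  x_2 = (0.099000·65 + 0.477250·45 + 0.179875·95 + 0.174000·50) / 0.329325 = 53.699375 / 0.329325 ≈ 163.059
  x_3 = (0.148500·65 + 0.167000·45 + 0.544250·95 + 0.261000·50) / 0.329325 = 81.92125 / 0.329325 ≈ 248.755
  x_4 = (0.235500·65 + 0.253750·45 + 0.269875·95 + 0.613500·50) / 0.329325 = 83.039375 / 0.329325 ≈ 252.150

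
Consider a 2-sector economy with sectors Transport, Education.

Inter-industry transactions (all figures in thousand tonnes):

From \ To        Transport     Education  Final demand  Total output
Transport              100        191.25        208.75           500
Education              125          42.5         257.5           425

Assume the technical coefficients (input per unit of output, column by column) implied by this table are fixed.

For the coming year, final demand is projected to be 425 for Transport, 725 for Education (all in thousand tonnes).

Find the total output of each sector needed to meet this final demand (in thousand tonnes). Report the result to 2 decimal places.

Technical coefficients a_ij = z_ij / X_j:
  a_TT = 100/500 = 0.20, a_ET = 125/500 = 0.25
  a_TE = 191.25/425 = 0.45, a_EE = 42.5/425 = 0.10
I − A =
  [   0.80    -0.45]
  [  -0.25     0.90]
det(I−A) = (0.80)(0.90) − (-0.45)(-0.25) = 0.6075
adj(I−A) = [[0.90, 0.45], [0.25, 0.80]]
(I − A)⁻¹ = adj(I−A) / det(I−A) ≈
  [   1.4815     0.7407]
  [   0.4115     1.3169]
x = (I − A)⁻¹ d = adj(I−A)·d / det(I−A), with det(I−A) = 0.6075:
  x_T = (0.90·425 + 0.45·725) / 0.6075 = 708.75 / 0.6075 ≈ 1166.67
  x_E = (0.25·425 + 0.80·725) / 0.6075 = 686.25 / 0.6075 ≈ 1129.63

x_T = 1166.67, x_E = 1129.63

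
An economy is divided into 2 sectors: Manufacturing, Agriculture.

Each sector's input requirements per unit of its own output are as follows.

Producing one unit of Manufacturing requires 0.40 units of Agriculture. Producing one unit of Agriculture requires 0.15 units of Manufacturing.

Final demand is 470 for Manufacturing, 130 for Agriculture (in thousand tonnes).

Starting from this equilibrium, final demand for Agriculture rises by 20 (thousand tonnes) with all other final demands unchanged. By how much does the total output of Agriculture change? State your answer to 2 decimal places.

Δx_2 = 21.28

I − A =
  [   1.00    -0.15]
  [  -0.40     1.00]
det(I−A) = (1.00)(1.00) − (-0.15)(-0.40) = 0.9400
adj(I−A) = [[1.00, 0.15], [0.40, 1.00]]
(I − A)⁻¹ = adj(I−A) / det(I−A) ≈
  [   1.0638     0.1596]
  [   0.4255     1.0638]
Δx = (I − A)⁻¹ Δd with Δd having +20 in the Agriculture component and 0 elsewhere.
So Δx_2 = L_22 · (+20), where L_22 = adj(I−A)_22 / det(I−A) = 1.00 / 0.9400.
Δx_2 = 1.00 × (+20) / 0.9400 = 20.00 / 0.9400 ≈ 21.28.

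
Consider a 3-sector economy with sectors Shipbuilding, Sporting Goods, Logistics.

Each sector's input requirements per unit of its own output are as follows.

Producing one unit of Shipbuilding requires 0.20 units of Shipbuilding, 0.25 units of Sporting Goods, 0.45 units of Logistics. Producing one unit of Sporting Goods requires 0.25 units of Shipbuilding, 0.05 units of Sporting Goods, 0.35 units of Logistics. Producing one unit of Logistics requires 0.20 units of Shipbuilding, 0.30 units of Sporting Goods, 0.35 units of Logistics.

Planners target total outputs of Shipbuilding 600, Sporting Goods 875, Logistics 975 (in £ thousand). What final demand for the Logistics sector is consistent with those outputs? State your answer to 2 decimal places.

d_3 = 57.50

I − A =
  [   0.80    -0.25    -0.20]
  [  -0.25     0.95    -0.30]
  [  -0.45    -0.35     0.65]
d = (I − A) x:
  d_1 = (+0.80)·600 + (-0.25)·875 + (-0.20)·975 = 66.25
  d_2 = (-0.25)·600 + (+0.95)·875 + (-0.30)·975 = 388.75
  d_3 = (-0.45)·600 + (-0.35)·875 + (+0.65)·975 = 57.50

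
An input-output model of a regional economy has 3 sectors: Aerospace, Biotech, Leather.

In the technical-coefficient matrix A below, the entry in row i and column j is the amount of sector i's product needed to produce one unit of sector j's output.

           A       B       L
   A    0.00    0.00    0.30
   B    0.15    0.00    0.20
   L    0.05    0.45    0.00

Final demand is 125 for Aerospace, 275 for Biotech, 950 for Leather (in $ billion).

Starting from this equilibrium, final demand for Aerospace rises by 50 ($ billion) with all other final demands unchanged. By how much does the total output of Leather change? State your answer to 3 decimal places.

Δx_L = 6.716

I − A =
  [   1.00     0.00    -0.30]
  [  -0.15     1.00    -0.20]
  [  -0.05    -0.45     1.00]
Cofactors of I−A, C_ij = (−1)^(i+j)·(minor ij) (rows/columns in the sector order above):
  C_11 = (1.00)(1.00) − (-0.20)(-0.45) = 0.9100
  C_12 = −[(-0.15)(1.00) − (-0.20)(-0.05)] = 0.1600
  C_13 = (-0.15)(-0.45) − (1.00)(-0.05) = 0.1175
  C_21 = −[(0.00)(1.00) − (-0.30)(-0.45)] = 0.1350
  C_22 = (1.00)(1.00) − (-0.30)(-0.05) = 0.9850
  C_23 = −[(1.00)(-0.45) − (0.00)(-0.05)] = 0.4500
  C_31 = (0.00)(-0.20) − (-0.30)(1.00) = 0.3000
  C_32 = −[(1.00)(-0.20) − (-0.30)(-0.15)] = 0.2450
  C_33 = (1.00)(1.00) − (0.00)(-0.15) = 1.0000
det(I−A) = Σ_j (I−A)_1j·C_1j = (1.00)(0.9100) + (0.00)(0.1600) + (-0.30)(0.1175) = 0.87475
adj(I−A) = Cᵀ =
  [ 0.9100   0.1350   0.3000]
  [ 0.1600   0.9850   0.2450]
  [ 0.1175   0.4500   1.0000]
(I − A)⁻¹ = adj(I−A) / det(I−A) ≈
  [   1.0403     0.1543     0.3430]
  [   0.1829     1.1260     0.2801]
  [   0.1343     0.5144     1.1432]
Δx = (I − A)⁻¹ Δd with Δd having +50 in the Aerospace component and 0 elsewhere.
So Δx_L = L_LA · (+50), where L_LA = adj(I−A)_LA / det(I−A) = 0.1175 / 0.87475.
Δx_L = 0.1175 × (+50) / 0.87475 = 5.875 / 0.87475 ≈ 6.716.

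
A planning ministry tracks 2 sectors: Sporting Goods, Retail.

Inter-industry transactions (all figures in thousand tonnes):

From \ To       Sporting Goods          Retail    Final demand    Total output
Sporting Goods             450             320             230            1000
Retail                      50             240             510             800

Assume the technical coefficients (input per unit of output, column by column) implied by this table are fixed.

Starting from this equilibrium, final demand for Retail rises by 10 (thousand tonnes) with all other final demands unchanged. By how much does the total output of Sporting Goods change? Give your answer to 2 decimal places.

Δx_S = 10.96

Technical coefficients a_ij = z_ij / X_j:
  a_SS = 450/1000 = 0.45, a_RS = 50/1000 = 0.05
  a_SR = 320/800 = 0.40, a_RR = 240/800 = 0.30
I − A =
  [   0.55    -0.40]
  [  -0.05     0.70]
det(I−A) = (0.55)(0.70) − (-0.40)(-0.05) = 0.3650
adj(I−A) = [[0.70, 0.40], [0.05, 0.55]]
(I − A)⁻¹ = adj(I−A) / det(I−A) ≈
  [   1.9178     1.0959]
  [   0.1370     1.5068]
Δx = (I − A)⁻¹ Δd with Δd having +10 in the Retail component and 0 elsewhere.
So Δx_S = L_SR · (+10), where L_SR = adj(I−A)_SR / det(I−A) = 0.40 / 0.3650.
Δx_S = 0.40 × (+10) / 0.3650 = 4.00 / 0.3650 ≈ 10.96.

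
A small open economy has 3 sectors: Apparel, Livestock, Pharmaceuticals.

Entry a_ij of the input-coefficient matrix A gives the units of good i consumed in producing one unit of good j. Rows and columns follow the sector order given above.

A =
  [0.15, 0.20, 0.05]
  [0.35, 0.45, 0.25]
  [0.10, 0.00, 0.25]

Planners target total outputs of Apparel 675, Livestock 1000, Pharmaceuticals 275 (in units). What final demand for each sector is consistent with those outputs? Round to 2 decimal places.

d_A = 360.00, d_L = 245.00, d_P = 138.75

I − A =
  [   0.85    -0.20    -0.05]
  [  -0.35     0.55    -0.25]
  [  -0.10     0.00     0.75]
d = (I − A) x:
  d_A = (+0.85)·675 + (-0.20)·1000 + (-0.05)·275 = 360.00
  d_L = (-0.35)·675 + (+0.55)·1000 + (-0.25)·275 = 245.00
  d_P = (-0.10)·675 + (+0.00)·1000 + (+0.75)·275 = 138.75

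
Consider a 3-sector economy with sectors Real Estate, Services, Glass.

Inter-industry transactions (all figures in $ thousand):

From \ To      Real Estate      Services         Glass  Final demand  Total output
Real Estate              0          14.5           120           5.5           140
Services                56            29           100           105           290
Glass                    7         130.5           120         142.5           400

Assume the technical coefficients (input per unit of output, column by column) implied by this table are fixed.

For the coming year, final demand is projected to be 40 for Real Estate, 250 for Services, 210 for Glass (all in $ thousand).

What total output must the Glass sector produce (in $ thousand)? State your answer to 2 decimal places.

x_3 = 704.97

Technical coefficients a_ij = z_ij / X_j:
  a_11 = 0/140 = 0.00, a_21 = 56/140 = 0.40, a_31 = 7/140 = 0.05
  a_12 = 14.5/290 = 0.05, a_22 = 29/290 = 0.10, a_32 = 130.5/290 = 0.45
  a_13 = 120/400 = 0.30, a_23 = 100/400 = 0.25, a_33 = 120/400 = 0.30
I − A =
  [   1.00    -0.05    -0.30]
  [  -0.40     0.90    -0.25]
  [  -0.05    -0.45     0.70]
Cofactors of I−A, C_ij = (−1)^(i+j)·(minor ij) (rows/columns in the sector order above):
  C_11 = (0.90)(0.70) − (-0.25)(-0.45) = 0.5175
  C_12 = −[(-0.40)(0.70) − (-0.25)(-0.05)] = 0.2925
  C_13 = (-0.40)(-0.45) − (0.90)(-0.05) = 0.2250
  C_21 = −[(-0.05)(0.70) − (-0.30)(-0.45)] = 0.1700
  C_22 = (1.00)(0.70) − (-0.30)(-0.05) = 0.6850
  C_23 = −[(1.00)(-0.45) − (-0.05)(-0.05)] = 0.4525
  C_31 = (-0.05)(-0.25) − (-0.30)(0.90) = 0.2825
  C_32 = −[(1.00)(-0.25) − (-0.30)(-0.40)] = 0.3700
  C_33 = (1.00)(0.90) − (-0.05)(-0.40) = 0.8800
det(I−A) = Σ_j (I−A)_1j·C_1j = (1.00)(0.5175) + (-0.05)(0.2925) + (-0.30)(0.2250) = 0.435375
adj(I−A) = Cᵀ =
  [ 0.5175   0.1700   0.2825]
  [ 0.2925   0.6850   0.3700]
  [ 0.2250   0.4525   0.8800]
(I − A)⁻¹ = adj(I−A) / det(I−A) ≈
  [   1.1886     0.3905     0.6489]
  [   0.6718     1.5734     0.8498]
  [   0.5168     1.0393     2.0212]
x = (I − A)⁻¹ d = adj(I−A)·d / det(I−A), with det(I−A) = 0.435375:
  x_1 = (0.5175·40 + 0.1700·250 + 0.2825·210) / 0.435375 = 122.525 / 0.435375 ≈ 281.42
  x_2 = (0.2925·40 + 0.6850·250 + 0.3700·210) / 0.435375 = 260.65 / 0.435375 ≈ 598.68
  x_3 = (0.2250·40 + 0.4525·250 + 0.8800·210) / 0.435375 = 306.925 / 0.435375 ≈ 704.97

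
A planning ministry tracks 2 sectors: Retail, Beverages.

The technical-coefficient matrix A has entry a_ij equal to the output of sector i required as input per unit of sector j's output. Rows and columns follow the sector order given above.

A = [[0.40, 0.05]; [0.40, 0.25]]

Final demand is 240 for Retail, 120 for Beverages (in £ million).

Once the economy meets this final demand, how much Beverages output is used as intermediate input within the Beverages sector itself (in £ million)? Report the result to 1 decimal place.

I − A =
  [   0.60    -0.05]
  [  -0.40     0.75]
det(I−A) = (0.60)(0.75) − (-0.05)(-0.40) = 0.4300
adj(I−A) = [[0.75, 0.05], [0.40, 0.60]]
(I − A)⁻¹ = adj(I−A) / det(I−A) ≈
  [   1.7442     0.1163]
  [   0.9302     1.3953]
First solve x = (I − A)⁻¹ d = adj(I−A)·d / det(I−A); in particular x_2 = (0.40·240 + 0.60·120) / 0.4300 = 168.00 / 0.4300 ≈ 390.698.
Intermediate flow from 2 to 2: z_22 = a_22 · x_2 = 0.25 × 168.00 / 0.4300 = 42.00 / 0.4300 ≈ 97.7.

z_22 = 97.7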